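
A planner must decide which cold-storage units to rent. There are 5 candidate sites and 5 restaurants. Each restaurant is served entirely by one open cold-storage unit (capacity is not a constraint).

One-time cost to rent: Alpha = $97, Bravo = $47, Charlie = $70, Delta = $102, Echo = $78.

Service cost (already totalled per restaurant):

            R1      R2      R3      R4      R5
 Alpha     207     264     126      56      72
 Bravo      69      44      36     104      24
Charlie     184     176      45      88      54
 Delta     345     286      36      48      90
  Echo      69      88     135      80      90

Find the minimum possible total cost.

For any fixed open set, each restaurant goes to its cheapest open site; total = fixed + service.
{Bravo}: R1→Bravo 69, R2→Bravo 44, R3→Bravo 36, R4→Bravo 104, R5→Bravo 24. Service 277; fixed 47; total 324.
{Bravo, Delta}: service 221 + fixed 149 = 370
{Alpha, Bravo}: service 229 + fixed 144 = 373
{Alpha, Bravo, Charlie, Delta, Echo}: service 221 + fixed 394 = 615
No other subset beats 324.

Minimum total cost: 324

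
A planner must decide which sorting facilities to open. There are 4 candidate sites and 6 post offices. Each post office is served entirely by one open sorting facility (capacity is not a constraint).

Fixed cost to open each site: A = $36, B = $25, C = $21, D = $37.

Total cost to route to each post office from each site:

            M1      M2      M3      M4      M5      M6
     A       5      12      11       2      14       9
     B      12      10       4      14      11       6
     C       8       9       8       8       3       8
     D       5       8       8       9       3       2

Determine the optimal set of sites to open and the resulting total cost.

Open C only; minimum total cost 65.

For any fixed open set, each post office goes to its cheapest open site; total = fixed + service.
{C}: M1→C 8, M2→C 9, M3→C 8, M4→C 8, M5→C 3, M6→C 8. Service 44; fixed 21; total 65.
{D}: service 35 + fixed 37 = 72
{B}: service 57 + fixed 25 = 82
{A, B, C, D}: service 24 + fixed 119 = 143
No other subset beats 65.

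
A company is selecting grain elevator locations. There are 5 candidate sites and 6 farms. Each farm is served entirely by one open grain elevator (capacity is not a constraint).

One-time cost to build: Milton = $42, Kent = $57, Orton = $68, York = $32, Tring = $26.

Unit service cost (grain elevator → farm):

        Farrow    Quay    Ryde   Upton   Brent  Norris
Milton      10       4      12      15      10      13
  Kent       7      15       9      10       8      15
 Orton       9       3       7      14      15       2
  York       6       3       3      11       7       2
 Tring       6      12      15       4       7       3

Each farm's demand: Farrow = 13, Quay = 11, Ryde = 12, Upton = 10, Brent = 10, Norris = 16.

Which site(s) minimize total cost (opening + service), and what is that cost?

For any fixed open set, each farm goes to its cheapest open site; total = fixed + service.
{York, Tring}: Farrow→York 6·13=78, Quay→York 3·11=33, Ryde→York 3·12=36, Upton→Tring 4·10=40, Brent→York 7·10=70, Norris→York 2·16=32. Service 289; fixed 58; total 347.
{Milton, York, Tring}: service 289 + fixed 100 = 389
{York}: service 359 + fixed 32 = 391
{Milton, Kent, Orton, York, Tring}: service 289 + fixed 225 = 514
No other subset beats 347.

Open York and Tring; minimum total cost 347.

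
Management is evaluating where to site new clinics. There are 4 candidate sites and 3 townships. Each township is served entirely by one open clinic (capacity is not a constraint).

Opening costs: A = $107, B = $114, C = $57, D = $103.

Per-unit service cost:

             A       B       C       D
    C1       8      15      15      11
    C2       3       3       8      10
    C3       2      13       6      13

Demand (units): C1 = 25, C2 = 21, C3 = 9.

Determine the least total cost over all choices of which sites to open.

Minimum total cost: 388

For any fixed open set, each township goes to its cheapest open site; total = fixed + service.
{A}: C1→A 8·25=200, C2→A 3·21=63, C3→A 2·9=18. Service 281; fixed 107; total 388.
{A, C}: service 281 + fixed 164 = 445
{A, D}: service 281 + fixed 210 = 491
{A, B, C, D}: service 281 + fixed 381 = 662
No other subset beats 388.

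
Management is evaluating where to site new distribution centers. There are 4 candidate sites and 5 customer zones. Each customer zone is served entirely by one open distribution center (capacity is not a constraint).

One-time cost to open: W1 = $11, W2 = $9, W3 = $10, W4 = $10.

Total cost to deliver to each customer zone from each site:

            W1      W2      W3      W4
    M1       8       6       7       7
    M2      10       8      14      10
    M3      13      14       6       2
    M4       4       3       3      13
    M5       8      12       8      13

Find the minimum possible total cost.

Minimum total cost: 48

For any fixed open set, each customer zone goes to its cheapest open site; total = fixed + service.
{W3}: M1→W3 7, M2→W3 14, M3→W3 6, M4→W3 3, M5→W3 8. Service 38; fixed 10; total 48.
{W2, W3}: service 31 + fixed 19 = 50
{W2, W4}: M1→W2 6, M2→W2 8, M3→W4 2, M4→W2 3, M5→W2 12. Service 31; fixed 19; total 50.
{W1, W2, W3, W4}: service 27 + fixed 40 = 67
No other subset beats 48.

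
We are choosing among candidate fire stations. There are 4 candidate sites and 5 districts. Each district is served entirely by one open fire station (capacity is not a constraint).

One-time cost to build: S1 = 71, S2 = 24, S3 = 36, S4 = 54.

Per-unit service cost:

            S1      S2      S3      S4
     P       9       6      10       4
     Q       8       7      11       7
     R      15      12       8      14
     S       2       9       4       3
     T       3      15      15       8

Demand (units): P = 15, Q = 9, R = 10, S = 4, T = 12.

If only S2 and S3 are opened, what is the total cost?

Each district is assigned to its cheapest site among the open ones.
{S2, S3}: P→S2 6·15=90, Q→S2 7·9=63, R→S3 8·10=80, S→S3 4·4=16, T→S2 15·12=180. Service 429; fixed 60; total 489.

Total cost: 489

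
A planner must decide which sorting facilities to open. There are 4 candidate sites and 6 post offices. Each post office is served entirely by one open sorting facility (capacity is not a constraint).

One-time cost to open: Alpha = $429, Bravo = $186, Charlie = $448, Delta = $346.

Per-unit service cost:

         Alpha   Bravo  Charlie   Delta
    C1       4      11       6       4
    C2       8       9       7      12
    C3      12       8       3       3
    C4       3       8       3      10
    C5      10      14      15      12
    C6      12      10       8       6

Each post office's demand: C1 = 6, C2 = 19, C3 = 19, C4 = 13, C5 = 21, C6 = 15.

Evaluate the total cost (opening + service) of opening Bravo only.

Each post office is assigned to its cheapest site among the open ones.
{Bravo}: C1→Bravo 11·6=66, C2→Bravo 9·19=171, C3→Bravo 8·19=152, C4→Bravo 8·13=104, C5→Bravo 14·21=294, C6→Bravo 10·15=150. Service 937; fixed 186; total 1123.

Total cost: 1123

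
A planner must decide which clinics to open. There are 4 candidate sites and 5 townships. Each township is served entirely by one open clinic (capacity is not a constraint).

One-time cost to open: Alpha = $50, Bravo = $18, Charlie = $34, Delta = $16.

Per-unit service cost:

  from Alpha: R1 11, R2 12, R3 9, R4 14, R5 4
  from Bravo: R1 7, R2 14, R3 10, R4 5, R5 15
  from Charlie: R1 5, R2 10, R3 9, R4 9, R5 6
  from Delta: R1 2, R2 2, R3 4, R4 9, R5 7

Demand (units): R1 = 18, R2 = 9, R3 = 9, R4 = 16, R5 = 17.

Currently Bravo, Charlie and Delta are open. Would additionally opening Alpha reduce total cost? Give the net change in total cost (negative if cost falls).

No — net change +16 (cost rises by 16).

Current service cost with {Bravo, Charlie, Delta}: 272.
Adding Alpha: each township re-picks its cheapest; new service cost 238, saving 34.
Extra fixed cost: 50. Net change = 50 − 34 = 16.
(Totals: 340 → 356.)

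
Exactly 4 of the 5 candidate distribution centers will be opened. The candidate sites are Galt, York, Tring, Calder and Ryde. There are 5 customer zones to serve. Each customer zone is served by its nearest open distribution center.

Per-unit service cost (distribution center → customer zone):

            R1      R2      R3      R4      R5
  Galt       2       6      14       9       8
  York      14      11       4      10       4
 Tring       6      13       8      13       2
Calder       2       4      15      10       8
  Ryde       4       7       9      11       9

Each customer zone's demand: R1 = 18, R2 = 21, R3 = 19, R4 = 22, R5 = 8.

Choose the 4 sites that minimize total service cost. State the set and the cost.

Choose Galt, York, Tring and Calder; total service cost 410.

With exactly 4 open, each customer zone uses its cheapest among the chosen.
{Galt, York, Tring, Calder}: R1→Galt 2·18=36, R2→Calder 4·21=84, R3→York 4·19=76, R4→Galt 9·22=198, R5→Tring 2·8=16. Service cost 410.
{Galt, York, Calder, Ryde}: service cost 426
{York, Tring, Calder, Ryde}: service cost 432
Among all 5 size-4 choices, {Galt, York, Tring, Calder} is lowest.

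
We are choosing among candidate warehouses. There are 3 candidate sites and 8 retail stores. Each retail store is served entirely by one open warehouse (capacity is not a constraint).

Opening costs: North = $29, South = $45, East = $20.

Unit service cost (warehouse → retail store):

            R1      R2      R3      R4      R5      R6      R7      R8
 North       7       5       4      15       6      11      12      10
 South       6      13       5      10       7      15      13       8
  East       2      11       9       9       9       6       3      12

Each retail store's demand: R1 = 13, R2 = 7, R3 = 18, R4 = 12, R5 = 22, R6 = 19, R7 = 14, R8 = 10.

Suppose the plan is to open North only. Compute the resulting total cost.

Total cost: 1016

Each retail store is assigned to its cheapest site among the open ones.
{North}: R1→North 7·13=91, R2→North 5·7=35, R3→North 4·18=72, R4→North 15·12=180, R5→North 6·22=132, R6→North 11·19=209, R7→North 12·14=168, R8→North 10·10=100. Service 987; fixed 29; total 1016.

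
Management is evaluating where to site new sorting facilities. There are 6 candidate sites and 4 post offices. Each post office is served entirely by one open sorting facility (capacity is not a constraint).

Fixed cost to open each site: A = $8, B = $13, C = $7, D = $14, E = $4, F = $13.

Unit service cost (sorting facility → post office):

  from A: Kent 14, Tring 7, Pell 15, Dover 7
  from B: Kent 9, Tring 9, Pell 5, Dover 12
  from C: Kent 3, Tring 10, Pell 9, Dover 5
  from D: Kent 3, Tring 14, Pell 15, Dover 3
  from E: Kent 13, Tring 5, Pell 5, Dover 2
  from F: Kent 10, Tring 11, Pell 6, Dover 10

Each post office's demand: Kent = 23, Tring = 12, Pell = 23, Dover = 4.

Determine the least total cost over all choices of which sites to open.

Minimum total cost: 263

For any fixed open set, each post office goes to its cheapest open site; total = fixed + service.
{C, E}: Kent→C 3·23=69, Tring→E 5·12=60, Pell→E 5·23=115, Dover→E 2·4=8. Service 252; fixed 11; total 263.
{D, E}: Kent→D 3·23=69, Tring→E 5·12=60, Pell→E 5·23=115, Dover→E 2·4=8. Service 252; fixed 18; total 270.
{A, C, E}: service 252 + fixed 19 = 271
{A, B, C, D, E, F}: service 252 + fixed 59 = 311
No other subset beats 263.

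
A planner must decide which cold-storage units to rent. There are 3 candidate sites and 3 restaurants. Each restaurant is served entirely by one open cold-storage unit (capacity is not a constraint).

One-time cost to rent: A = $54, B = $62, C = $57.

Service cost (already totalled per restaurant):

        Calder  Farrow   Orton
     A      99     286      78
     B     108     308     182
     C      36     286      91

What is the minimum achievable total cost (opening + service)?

Minimum total cost: 470

For any fixed open set, each restaurant goes to its cheapest open site; total = fixed + service.
{C}: Calder→C 36, Farrow→C 286, Orton→C 91. Service 413; fixed 57; total 470.
{A, C}: Calder→C 36, Farrow→A 286, Orton→A 78. Service 400; fixed 111; total 511.
{A}: Calder→A 99, Farrow→A 286, Orton→A 78. Service 463; fixed 54; total 517.
{A, B, C}: service 400 + fixed 173 = 573
No other subset beats 470.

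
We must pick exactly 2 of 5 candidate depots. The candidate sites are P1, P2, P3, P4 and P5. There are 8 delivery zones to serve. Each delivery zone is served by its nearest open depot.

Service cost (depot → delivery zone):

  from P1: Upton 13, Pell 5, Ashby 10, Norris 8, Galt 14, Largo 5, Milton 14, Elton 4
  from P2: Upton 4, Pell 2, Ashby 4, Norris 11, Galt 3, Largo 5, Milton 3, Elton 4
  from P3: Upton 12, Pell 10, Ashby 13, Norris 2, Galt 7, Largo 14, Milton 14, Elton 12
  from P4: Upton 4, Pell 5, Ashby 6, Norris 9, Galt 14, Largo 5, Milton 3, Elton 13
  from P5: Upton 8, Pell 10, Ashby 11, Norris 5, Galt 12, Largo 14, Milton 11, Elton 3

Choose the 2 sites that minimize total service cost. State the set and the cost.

Choose P2 and P3; total service cost 27.

With exactly 2 open, each delivery zone uses its cheapest among the chosen.
{P2, P3}: Upton→P2 4, Pell→P2 2, Ashby→P2 4, Norris→P3 2, Galt→P2 3, Largo→P2 5, Milton→P2 3, Elton→P2 4. Service cost 27.
{P2, P5}: service cost 29
{P1, P2}: service cost 33
Among all 10 size-2 choices, {P2, P3} is lowest.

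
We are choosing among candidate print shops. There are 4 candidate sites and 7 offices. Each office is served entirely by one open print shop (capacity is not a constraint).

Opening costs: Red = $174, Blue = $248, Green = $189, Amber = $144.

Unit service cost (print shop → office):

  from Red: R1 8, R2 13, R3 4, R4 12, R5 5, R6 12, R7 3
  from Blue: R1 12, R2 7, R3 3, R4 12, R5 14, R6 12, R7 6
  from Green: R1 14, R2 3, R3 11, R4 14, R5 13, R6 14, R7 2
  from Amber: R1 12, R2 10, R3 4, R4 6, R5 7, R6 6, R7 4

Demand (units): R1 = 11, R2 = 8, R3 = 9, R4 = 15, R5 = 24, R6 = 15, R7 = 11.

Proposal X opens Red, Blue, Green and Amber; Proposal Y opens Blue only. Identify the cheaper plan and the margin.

Proposal X is cheaper by 9.

Proposal X: {Red, Blue, Green, Amber}: R1→Red 8·11=88, R2→Green 3·8=24, R3→Blue 3·9=27, R4→Amber 6·15=90, R5→Red 5·24=120, R6→Amber 6·15=90, R7→Green 2·11=22. Service 461; fixed 755; total 1216.
Proposal Y: {Blue}: R1→Blue 12·11=132, R2→Blue 7·8=56, R3→Blue 3·9=27, R4→Blue 12·15=180, R5→Blue 14·24=336, R6→Blue 12·15=180, R7→Blue 6·11=66. Service 977; fixed 248; total 1225.
Difference: |1216 − 1225| = 9.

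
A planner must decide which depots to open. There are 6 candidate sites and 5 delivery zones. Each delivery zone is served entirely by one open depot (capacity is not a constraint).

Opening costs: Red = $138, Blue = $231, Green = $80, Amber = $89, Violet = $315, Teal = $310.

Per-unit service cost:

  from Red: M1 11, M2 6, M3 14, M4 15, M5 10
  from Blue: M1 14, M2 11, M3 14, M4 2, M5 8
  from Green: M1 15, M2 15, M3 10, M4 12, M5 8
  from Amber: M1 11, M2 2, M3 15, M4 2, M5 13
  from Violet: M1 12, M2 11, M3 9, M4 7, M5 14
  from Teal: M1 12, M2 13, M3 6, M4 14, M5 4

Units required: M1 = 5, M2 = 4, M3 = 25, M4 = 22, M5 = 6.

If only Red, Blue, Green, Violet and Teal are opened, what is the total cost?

Each delivery zone is assigned to its cheapest site among the open ones.
{Red, Blue, Green, Violet, Teal}: M1→Red 11·5=55, M2→Red 6·4=24, M3→Teal 6·25=150, M4→Blue 2·22=44, M5→Teal 4·6=24. Service 297; fixed 1074; total 1371.

Total cost: 1371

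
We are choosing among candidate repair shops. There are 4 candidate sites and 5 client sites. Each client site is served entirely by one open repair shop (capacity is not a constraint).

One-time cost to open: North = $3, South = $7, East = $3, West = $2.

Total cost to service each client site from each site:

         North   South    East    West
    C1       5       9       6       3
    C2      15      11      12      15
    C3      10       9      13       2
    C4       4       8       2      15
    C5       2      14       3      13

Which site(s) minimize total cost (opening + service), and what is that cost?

For any fixed open set, each client site goes to its cheapest open site; total = fixed + service.
{East, West}: C1→West 3, C2→East 12, C3→West 2, C4→East 2, C5→East 3. Service 22; fixed 5; total 27.
{North, East, West}: C1→West 3, C2→East 12, C3→West 2, C4→East 2, C5→North 2. Service 21; fixed 8; total 29.
{North, West}: service 26 + fixed 5 = 31
{North, South, East, West}: service 20 + fixed 15 = 35
No other subset beats 27.

Open East and West; minimum total cost 27.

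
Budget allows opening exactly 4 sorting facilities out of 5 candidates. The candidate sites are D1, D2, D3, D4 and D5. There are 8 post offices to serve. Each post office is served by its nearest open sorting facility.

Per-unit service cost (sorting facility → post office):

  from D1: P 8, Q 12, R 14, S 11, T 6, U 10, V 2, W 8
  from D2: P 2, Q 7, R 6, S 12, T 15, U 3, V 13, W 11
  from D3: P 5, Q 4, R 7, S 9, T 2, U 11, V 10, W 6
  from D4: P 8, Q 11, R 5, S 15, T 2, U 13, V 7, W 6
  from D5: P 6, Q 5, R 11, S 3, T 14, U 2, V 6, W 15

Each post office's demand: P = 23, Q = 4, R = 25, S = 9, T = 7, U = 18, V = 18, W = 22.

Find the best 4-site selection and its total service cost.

Choose D1, D2, D4 and D5; total service cost 436.

With exactly 4 open, each post office uses its cheapest among the chosen.
{D1, D2, D4, D5}: P→D2 2·23=46, Q→D5 5·4=20, R→D4 5·25=125, S→D5 3·9=27, T→D4 2·7=14, U→D5 2·18=36, V→D1 2·18=36, W→D4 6·22=132. Service cost 436.
{D1, D2, D3, D5}: service cost 457
{D1, D3, D4, D5}: service cost 501
Among all 5 size-4 choices, {D1, D2, D4, D5} is lowest.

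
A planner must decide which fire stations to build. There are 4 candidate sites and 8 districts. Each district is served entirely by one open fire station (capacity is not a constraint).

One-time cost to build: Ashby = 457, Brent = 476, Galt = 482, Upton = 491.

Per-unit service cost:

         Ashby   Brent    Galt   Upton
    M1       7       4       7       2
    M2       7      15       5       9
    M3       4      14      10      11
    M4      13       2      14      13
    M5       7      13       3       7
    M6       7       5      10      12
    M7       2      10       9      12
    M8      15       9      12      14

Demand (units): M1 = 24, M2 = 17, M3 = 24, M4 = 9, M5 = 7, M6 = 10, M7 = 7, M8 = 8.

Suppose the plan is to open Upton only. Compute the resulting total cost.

Total cost: 1438

Each district is assigned to its cheapest site among the open ones.
{Upton}: M1→Upton 2·24=48, M2→Upton 9·17=153, M3→Upton 11·24=264, M4→Upton 13·9=117, M5→Upton 7·7=49, M6→Upton 12·10=120, M7→Upton 12·7=84, M8→Upton 14·8=112. Service 947; fixed 491; total 1438.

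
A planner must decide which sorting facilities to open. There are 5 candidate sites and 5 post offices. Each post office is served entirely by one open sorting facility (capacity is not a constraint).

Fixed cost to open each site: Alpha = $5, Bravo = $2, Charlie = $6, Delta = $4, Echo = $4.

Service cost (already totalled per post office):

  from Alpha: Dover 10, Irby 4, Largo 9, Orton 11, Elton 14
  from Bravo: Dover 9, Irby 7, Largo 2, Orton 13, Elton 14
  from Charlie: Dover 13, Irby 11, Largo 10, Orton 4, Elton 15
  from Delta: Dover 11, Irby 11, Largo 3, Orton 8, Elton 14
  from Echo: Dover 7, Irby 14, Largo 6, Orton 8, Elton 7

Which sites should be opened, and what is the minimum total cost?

Open Bravo and Echo; minimum total cost 37.

For any fixed open set, each post office goes to its cheapest open site; total = fixed + service.
{Bravo, Echo}: Dover→Echo 7, Irby→Bravo 7, Largo→Bravo 2, Orton→Echo 8, Elton→Echo 7. Service 31; fixed 6; total 37.
{Alpha, Bravo, Echo}: service 28 + fixed 11 = 39
{Bravo, Charlie, Echo}: service 27 + fixed 12 = 39
{Alpha, Bravo, Charlie, Delta, Echo}: Dover→Echo 7, Irby→Alpha 4, Largo→Bravo 2, Orton→Charlie 4, Elton→Echo 7. Service 24; fixed 21; total 45.
No other subset beats 37.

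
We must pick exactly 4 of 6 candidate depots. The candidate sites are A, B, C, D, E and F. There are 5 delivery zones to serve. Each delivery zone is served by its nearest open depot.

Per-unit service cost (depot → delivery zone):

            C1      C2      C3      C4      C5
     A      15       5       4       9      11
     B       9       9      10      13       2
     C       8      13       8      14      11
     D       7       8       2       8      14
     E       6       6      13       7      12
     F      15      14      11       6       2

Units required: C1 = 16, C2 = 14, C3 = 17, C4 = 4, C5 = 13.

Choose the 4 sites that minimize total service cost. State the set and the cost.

With exactly 4 open, each delivery zone uses its cheapest among the chosen.
{A, D, E, F}: C1→E 6·16=96, C2→A 5·14=70, C3→D 2·17=34, C4→F 6·4=24, C5→F 2·13=26. Service cost 250.
{A, B, D, E}: service cost 254
{B, D, E, F}: service cost 264
Among all 15 size-4 choices, {A, D, E, F} is lowest.

Choose A, D, E and F; total service cost 250.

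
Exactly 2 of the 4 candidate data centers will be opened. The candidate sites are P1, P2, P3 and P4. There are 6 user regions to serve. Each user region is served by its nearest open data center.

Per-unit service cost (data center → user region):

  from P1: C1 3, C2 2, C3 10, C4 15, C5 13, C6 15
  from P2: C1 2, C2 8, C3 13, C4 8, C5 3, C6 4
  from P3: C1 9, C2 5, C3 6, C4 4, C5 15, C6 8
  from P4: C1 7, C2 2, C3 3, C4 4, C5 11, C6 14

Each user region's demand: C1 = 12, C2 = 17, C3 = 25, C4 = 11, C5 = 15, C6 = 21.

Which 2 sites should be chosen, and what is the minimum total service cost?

With exactly 2 open, each user region uses its cheapest among the chosen.
{P2, P4}: C1→P2 2·12=24, C2→P4 2·17=34, C3→P4 3·25=75, C4→P4 4·11=44, C5→P2 3·15=45, C6→P2 4·21=84. Service cost 306.
{P2, P3}: service cost 432
{P1, P2}: service cost 525
Among all 6 size-2 choices, {P2, P4} is lowest.

Choose P2 and P4; total service cost 306.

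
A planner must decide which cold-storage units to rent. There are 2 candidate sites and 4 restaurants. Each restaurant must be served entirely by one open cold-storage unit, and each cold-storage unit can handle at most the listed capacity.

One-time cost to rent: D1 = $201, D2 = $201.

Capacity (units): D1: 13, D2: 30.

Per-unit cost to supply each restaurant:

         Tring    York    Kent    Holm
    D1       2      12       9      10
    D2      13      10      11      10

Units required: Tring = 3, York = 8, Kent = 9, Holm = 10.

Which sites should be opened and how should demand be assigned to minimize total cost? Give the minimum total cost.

Minimum total cost: 519

Open {D2}: Tring→D2 13·3=39, York→D2 10·8=80, Kent→D2 11·9=99, Holm→D2 10·10=100.
Loads: D2 carries 30/30. Service 318; fixed 201; total 519.
Next best feasible plan costs 669.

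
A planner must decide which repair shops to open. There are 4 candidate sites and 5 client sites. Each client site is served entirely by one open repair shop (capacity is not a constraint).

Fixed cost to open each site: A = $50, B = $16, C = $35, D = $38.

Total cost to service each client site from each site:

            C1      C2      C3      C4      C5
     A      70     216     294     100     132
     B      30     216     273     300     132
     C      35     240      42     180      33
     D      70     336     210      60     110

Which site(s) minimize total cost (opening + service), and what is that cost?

Open B, C and D; minimum total cost 470.

For any fixed open set, each client site goes to its cheapest open site; total = fixed + service.
{B, C, D}: C1→B 30, C2→B 216, C3→C 42, C4→D 60, C5→C 33. Service 381; fixed 89; total 470.
{C, D}: service 410 + fixed 73 = 483
{A, C, D}: service 386 + fixed 123 = 509
{A, B, C, D}: service 381 + fixed 139 = 520
(All 15 nonempty subsets were checked; B, C and D is lowest.)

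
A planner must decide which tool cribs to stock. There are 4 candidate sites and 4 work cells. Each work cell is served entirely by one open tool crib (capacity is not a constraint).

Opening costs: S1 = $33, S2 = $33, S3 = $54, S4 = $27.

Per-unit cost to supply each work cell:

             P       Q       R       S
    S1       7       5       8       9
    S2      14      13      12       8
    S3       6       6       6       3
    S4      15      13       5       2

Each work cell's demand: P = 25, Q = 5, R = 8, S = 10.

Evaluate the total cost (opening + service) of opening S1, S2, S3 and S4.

Total cost: 382

Each work cell is assigned to its cheapest site among the open ones.
{S1, S2, S3, S4}: P→S3 6·25=150, Q→S1 5·5=25, R→S4 5·8=40, S→S4 2·10=20. Service 235; fixed 147; total 382.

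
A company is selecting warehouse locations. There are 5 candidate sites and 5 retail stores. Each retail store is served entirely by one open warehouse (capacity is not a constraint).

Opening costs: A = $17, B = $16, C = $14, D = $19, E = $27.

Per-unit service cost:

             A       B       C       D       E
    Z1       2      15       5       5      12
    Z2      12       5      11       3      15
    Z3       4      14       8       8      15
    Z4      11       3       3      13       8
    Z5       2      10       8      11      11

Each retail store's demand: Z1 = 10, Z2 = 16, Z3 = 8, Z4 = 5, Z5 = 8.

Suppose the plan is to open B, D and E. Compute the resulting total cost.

Total cost: 319

Each retail store is assigned to its cheapest site among the open ones.
{B, D, E}: Z1→D 5·10=50, Z2→D 3·16=48, Z3→D 8·8=64, Z4→B 3·5=15, Z5→B 10·8=80. Service 257; fixed 62; total 319.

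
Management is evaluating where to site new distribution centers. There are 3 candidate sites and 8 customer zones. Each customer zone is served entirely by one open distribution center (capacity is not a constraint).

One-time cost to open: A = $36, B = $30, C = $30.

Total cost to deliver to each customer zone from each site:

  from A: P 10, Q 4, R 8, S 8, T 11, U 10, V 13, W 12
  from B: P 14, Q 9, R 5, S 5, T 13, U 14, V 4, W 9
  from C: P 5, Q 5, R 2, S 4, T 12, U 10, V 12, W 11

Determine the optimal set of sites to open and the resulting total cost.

For any fixed open set, each customer zone goes to its cheapest open site; total = fixed + service.
{C}: P→C 5, Q→C 5, R→C 2, S→C 4, T→C 12, U→C 10, V→C 12, W→C 11. Service 61; fixed 30; total 91.
{B}: P→B 14, Q→B 9, R→B 5, S→B 5, T→B 13, U→B 14, V→B 4, W→B 9. Service 73; fixed 30; total 103.
{B, C}: P→C 5, Q→C 5, R→C 2, S→C 4, T→C 12, U→C 10, V→B 4, W→B 9. Service 51; fixed 60; total 111.
{A, B, C}: service 49 + fixed 96 = 145
No other subset beats 91.

Open C only; minimum total cost 91.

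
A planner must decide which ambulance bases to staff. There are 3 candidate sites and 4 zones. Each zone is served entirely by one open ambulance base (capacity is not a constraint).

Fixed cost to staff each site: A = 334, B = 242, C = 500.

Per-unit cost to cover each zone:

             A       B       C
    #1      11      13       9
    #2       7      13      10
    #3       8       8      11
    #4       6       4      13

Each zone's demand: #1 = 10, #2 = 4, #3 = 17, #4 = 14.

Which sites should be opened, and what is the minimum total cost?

Open B only; minimum total cost 616.

For any fixed open set, each zone goes to its cheapest open site; total = fixed + service.
{B}: #1→B 13·10=130, #2→B 13·4=52, #3→B 8·17=136, #4→B 4·14=56. Service 374; fixed 242; total 616.
{A}: #1→A 11·10=110, #2→A 7·4=28, #3→A 8·17=136, #4→A 6·14=84. Service 358; fixed 334; total 692.
{A, B}: service 330 + fixed 576 = 906
{A, B, C}: service 310 + fixed 1076 = 1386
No other subset beats 616.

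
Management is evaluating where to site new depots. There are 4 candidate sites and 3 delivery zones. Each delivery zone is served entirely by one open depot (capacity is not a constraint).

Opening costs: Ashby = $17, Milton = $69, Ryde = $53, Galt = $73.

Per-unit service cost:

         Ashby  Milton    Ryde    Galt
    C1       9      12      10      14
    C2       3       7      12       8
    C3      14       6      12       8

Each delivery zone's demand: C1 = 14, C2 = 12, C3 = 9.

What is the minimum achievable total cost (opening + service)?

For any fixed open set, each delivery zone goes to its cheapest open site; total = fixed + service.
{Ashby, Milton}: C1→Ashby 9·14=126, C2→Ashby 3·12=36, C3→Milton 6·9=54. Service 216; fixed 86; total 302.
{Ashby}: C1→Ashby 9·14=126, C2→Ashby 3·12=36, C3→Ashby 14·9=126. Service 288; fixed 17; total 305.
{Ashby, Galt}: service 234 + fixed 90 = 324
{Ashby, Milton, Ryde, Galt}: service 216 + fixed 212 = 428
No other subset beats 302.

Minimum total cost: 302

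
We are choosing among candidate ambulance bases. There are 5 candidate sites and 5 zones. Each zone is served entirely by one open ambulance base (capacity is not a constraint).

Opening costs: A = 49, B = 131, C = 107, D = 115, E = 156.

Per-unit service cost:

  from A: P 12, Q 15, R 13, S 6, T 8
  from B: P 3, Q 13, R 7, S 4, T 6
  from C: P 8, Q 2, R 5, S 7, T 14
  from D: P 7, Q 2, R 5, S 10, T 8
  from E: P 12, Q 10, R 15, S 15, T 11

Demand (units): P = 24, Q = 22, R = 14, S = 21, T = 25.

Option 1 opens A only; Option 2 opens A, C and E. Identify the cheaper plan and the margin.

Option 2 is cheaper by 231.

Option 1: {A}: P→A 12·24=288, Q→A 15·22=330, R→A 13·14=182, S→A 6·21=126, T→A 8·25=200. Service 1126; fixed 49; total 1175.
Option 2: {A, C, E}: P→C 8·24=192, Q→C 2·22=44, R→C 5·14=70, S→A 6·21=126, T→A 8·25=200. Service 632; fixed 312; total 944.
Difference: |1175 − 944| = 231.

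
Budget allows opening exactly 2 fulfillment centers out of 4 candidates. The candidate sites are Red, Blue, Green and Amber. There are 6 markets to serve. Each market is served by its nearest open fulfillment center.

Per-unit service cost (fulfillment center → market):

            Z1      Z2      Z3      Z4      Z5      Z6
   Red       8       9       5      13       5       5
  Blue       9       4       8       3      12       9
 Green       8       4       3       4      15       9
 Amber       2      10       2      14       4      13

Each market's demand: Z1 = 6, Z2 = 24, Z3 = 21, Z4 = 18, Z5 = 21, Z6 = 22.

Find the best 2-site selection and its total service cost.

With exactly 2 open, each market uses its cheapest among the chosen.
{Blue, Amber}: Z1→Amber 2·6=12, Z2→Blue 4·24=96, Z3→Amber 2·21=42, Z4→Blue 3·18=54, Z5→Amber 4·21=84, Z6→Blue 9·22=198. Service cost 486.
{Red, Green}: service cost 494
{Green, Amber}: service cost 504
Among all 6 size-2 choices, {Blue, Amber} is lowest.

Choose Blue and Amber; total service cost 486.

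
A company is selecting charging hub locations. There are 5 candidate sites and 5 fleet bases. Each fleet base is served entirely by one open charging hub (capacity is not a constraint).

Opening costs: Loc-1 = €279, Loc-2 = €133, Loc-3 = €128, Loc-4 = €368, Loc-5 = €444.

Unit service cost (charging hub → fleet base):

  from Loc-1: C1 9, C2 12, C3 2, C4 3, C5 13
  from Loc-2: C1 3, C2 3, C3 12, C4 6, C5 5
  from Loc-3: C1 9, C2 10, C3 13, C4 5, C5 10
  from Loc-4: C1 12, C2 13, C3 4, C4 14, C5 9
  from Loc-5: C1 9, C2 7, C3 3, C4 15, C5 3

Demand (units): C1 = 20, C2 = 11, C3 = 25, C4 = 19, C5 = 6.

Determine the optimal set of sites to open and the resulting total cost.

Open Loc-1 and Loc-2; minimum total cost 642.

For any fixed open set, each fleet base goes to its cheapest open site; total = fixed + service.
{Loc-1, Loc-2}: C1→Loc-2 3·20=60, C2→Loc-2 3·11=33, C3→Loc-1 2·25=50, C4→Loc-1 3·19=57, C5→Loc-2 5·6=30. Service 230; fixed 412; total 642.
{Loc-2}: service 537 + fixed 133 = 670
{Loc-1, Loc-2, Loc-3}: C1→Loc-2 3·20=60, C2→Loc-2 3·11=33, C3→Loc-1 2·25=50, C4→Loc-1 3·19=57, C5→Loc-2 5·6=30. Service 230; fixed 540; total 770.
{Loc-1, Loc-2, Loc-3, Loc-4, Loc-5}: C1→Loc-2 3·20=60, C2→Loc-2 3·11=33, C3→Loc-1 2·25=50, C4→Loc-1 3·19=57, C5→Loc-5 3·6=18. Service 218; fixed 1352; total 1570.
No other subset beats 642.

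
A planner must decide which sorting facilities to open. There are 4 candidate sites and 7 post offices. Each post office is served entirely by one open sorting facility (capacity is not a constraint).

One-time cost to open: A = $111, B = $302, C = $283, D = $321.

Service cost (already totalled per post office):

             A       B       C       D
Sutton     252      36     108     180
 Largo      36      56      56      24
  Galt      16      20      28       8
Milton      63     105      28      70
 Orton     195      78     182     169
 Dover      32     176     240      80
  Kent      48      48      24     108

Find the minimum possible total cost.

For any fixed open set, each post office goes to its cheapest open site; total = fixed + service.
{A, B}: Sutton→B 36, Largo→A 36, Galt→A 16, Milton→A 63, Orton→B 78, Dover→A 32, Kent→A 48. Service 309; fixed 413; total 722.
{A}: service 642 + fixed 111 = 753
{A, C}: Sutton→C 108, Largo→A 36, Galt→A 16, Milton→C 28, Orton→C 182, Dover→A 32, Kent→C 24. Service 426; fixed 394; total 820.
{A, B, C, D}: service 230 + fixed 1017 = 1247
No other subset beats 722.

Minimum total cost: 722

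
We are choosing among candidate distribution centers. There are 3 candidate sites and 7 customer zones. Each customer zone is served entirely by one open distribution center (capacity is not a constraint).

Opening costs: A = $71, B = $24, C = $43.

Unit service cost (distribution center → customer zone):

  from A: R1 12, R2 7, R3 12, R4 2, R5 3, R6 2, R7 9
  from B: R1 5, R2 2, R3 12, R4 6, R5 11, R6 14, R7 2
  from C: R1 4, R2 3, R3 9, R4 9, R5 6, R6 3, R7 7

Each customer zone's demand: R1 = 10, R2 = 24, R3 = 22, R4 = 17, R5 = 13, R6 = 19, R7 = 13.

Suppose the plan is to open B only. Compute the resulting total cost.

Total cost: 923

Each customer zone is assigned to its cheapest site among the open ones.
{B}: R1→B 5·10=50, R2→B 2·24=48, R3→B 12·22=264, R4→B 6·17=102, R5→B 11·13=143, R6→B 14·19=266, R7→B 2·13=26. Service 899; fixed 24; total 923.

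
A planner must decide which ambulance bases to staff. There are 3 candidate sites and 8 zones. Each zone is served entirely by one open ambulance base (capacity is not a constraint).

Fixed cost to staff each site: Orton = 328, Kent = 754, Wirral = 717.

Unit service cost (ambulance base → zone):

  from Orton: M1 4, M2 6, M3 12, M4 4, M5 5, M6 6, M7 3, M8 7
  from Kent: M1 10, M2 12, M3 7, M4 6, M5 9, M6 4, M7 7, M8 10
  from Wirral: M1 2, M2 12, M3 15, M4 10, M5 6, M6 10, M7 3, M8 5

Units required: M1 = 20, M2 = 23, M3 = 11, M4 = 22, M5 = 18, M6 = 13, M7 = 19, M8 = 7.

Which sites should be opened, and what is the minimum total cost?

For any fixed open set, each zone goes to its cheapest open site; total = fixed + service.
{Orton}: M1→Orton 4·20=80, M2→Orton 6·23=138, M3→Orton 12·11=132, M4→Orton 4·22=88, M5→Orton 5·18=90, M6→Orton 6·13=78, M7→Orton 3·19=57, M8→Orton 7·7=49. Service 712; fixed 328; total 1040.
{Orton, Wirral}: M1→Wirral 2·20=40, M2→Orton 6·23=138, M3→Orton 12·11=132, M4→Orton 4·22=88, M5→Orton 5·18=90, M6→Orton 6·13=78, M7→Orton 3·19=57, M8→Wirral 5·7=35. Service 658; fixed 1045; total 1703.
{Orton, Kent}: service 631 + fixed 1082 = 1713
{Orton, Kent, Wirral}: M1→Wirral 2·20=40, M2→Orton 6·23=138, M3→Kent 7·11=77, M4→Orton 4·22=88, M5→Orton 5·18=90, M6→Kent 4·13=52, M7→Orton 3·19=57, M8→Wirral 5·7=35. Service 577; fixed 1799; total 2376.
No other subset beats 1040.

Open Orton only; minimum total cost 1040.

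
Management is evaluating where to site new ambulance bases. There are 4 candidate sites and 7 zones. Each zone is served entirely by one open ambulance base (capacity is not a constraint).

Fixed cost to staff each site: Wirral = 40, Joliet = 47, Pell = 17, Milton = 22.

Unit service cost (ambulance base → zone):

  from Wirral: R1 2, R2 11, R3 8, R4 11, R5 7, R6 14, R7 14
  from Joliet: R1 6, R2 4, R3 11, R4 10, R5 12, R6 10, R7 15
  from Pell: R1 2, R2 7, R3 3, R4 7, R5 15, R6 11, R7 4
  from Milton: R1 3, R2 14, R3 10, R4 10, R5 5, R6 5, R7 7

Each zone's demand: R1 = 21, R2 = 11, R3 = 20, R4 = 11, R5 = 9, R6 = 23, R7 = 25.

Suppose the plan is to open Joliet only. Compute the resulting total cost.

Each zone is assigned to its cheapest site among the open ones.
{Joliet}: R1→Joliet 6·21=126, R2→Joliet 4·11=44, R3→Joliet 11·20=220, R4→Joliet 10·11=110, R5→Joliet 12·9=108, R6→Joliet 10·23=230, R7→Joliet 15·25=375. Service 1213; fixed 47; total 1260.

Total cost: 1260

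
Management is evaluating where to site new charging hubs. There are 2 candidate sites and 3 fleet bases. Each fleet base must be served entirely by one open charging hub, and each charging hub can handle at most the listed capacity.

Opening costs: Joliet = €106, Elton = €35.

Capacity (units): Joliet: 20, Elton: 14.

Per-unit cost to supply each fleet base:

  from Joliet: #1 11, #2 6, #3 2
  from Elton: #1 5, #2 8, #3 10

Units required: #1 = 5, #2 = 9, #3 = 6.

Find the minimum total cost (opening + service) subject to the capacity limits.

Open {Joliet}: #1→Joliet 11·5=55, #2→Joliet 6·9=54, #3→Joliet 2·6=12.
Loads: Joliet carries 20/20. Service 121; fixed 106; total 227.
Next best feasible plan costs 232.

Minimum total cost: 227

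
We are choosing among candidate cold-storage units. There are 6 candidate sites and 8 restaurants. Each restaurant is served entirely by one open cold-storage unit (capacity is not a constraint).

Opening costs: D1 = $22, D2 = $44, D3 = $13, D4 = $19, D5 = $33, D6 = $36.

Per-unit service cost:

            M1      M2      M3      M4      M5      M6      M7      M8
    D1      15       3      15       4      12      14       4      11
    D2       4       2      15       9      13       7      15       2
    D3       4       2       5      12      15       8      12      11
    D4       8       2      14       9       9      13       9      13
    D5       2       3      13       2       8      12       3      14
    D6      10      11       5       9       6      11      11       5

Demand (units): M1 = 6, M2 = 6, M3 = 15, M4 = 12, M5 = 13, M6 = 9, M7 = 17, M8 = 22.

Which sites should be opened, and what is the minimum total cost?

For any fixed open set, each restaurant goes to its cheapest open site; total = fixed + service.
{D2, D5, D6}: M1→D5 2·6=12, M2→D2 2·6=12, M3→D6 5·15=75, M4→D5 2·12=24, M5→D6 6·13=78, M6→D2 7·9=63, M7→D5 3·17=51, M8→D2 2·22=44. Service 359; fixed 113; total 472.
{D2, D3, D5}: M1→D5 2·6=12, M2→D2 2·6=12, M3→D3 5·15=75, M4→D5 2·12=24, M5→D5 8·13=104, M6→D2 7·9=63, M7→D5 3·17=51, M8→D2 2·22=44. Service 385; fixed 90; total 475.
{D2, D3, D5, D6}: service 359 + fixed 126 = 485
{D1, D2, D3, D4, D5, D6}: service 359 + fixed 167 = 526
No other subset beats 472.

Open D2, D5 and D6; minimum total cost 472.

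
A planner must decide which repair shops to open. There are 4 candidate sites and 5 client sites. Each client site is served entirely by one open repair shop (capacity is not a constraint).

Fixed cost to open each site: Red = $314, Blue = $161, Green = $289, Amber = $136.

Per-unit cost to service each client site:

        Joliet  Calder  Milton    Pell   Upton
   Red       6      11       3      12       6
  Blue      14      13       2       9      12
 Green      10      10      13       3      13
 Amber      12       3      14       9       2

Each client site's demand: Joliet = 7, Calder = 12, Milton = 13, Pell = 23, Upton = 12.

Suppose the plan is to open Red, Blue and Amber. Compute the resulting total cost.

Each client site is assigned to its cheapest site among the open ones.
{Red, Blue, Amber}: Joliet→Red 6·7=42, Calder→Amber 3·12=36, Milton→Blue 2·13=26, Pell→Blue 9·23=207, Upton→Amber 2·12=24. Service 335; fixed 611; total 946.

Total cost: 946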